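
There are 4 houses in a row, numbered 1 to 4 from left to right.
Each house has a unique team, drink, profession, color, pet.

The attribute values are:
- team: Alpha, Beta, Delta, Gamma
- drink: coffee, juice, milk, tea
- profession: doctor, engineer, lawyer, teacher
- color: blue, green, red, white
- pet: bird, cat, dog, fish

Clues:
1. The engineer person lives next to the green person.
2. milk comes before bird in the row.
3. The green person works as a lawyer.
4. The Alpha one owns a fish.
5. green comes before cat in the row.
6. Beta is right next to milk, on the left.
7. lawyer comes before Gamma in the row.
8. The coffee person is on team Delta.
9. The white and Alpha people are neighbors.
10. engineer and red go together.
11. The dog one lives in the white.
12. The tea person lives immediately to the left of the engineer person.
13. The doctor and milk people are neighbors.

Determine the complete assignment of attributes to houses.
Solution:

House | Team | Drink | Profession | Color | Pet
-----------------------------------------------
  1   | Beta | tea | doctor | white | dog
  2   | Alpha | milk | engineer | red | fish
  3   | Delta | coffee | lawyer | green | bird
  4   | Gamma | juice | teacher | blue | cat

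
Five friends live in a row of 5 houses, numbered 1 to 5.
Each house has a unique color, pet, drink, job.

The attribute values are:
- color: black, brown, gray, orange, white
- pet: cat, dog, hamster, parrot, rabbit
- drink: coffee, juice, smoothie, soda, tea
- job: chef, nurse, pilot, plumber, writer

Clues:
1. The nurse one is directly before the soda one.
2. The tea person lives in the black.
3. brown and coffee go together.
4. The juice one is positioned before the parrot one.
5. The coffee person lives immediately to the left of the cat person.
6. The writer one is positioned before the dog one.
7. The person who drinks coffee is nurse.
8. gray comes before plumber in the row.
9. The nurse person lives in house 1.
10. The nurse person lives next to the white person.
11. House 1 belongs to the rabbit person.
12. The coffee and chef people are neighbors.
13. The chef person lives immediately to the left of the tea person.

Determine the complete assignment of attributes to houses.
Solution:

House | Color | Pet | Drink | Job
---------------------------------
  1   | brown | rabbit | coffee | nurse
  2   | white | cat | soda | chef
  3   | black | hamster | tea | writer
  4   | gray | dog | juice | pilot
  5   | orange | parrot | smoothie | plumber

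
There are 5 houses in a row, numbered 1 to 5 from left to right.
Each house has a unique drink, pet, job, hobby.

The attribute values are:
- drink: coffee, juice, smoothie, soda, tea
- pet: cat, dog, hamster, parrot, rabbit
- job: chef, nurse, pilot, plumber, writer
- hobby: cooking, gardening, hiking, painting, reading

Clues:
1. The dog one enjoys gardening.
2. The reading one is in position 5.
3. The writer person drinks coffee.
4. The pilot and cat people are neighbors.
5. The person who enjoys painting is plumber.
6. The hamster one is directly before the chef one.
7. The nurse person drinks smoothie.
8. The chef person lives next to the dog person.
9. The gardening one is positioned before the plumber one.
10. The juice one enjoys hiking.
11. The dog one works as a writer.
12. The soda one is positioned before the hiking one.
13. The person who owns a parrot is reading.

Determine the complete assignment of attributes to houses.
Solution:

House | Drink | Pet | Job | Hobby
---------------------------------
  1   | soda | hamster | pilot | cooking
  2   | juice | cat | chef | hiking
  3   | coffee | dog | writer | gardening
  4   | tea | rabbit | plumber | painting
  5   | smoothie | parrot | nurse | reading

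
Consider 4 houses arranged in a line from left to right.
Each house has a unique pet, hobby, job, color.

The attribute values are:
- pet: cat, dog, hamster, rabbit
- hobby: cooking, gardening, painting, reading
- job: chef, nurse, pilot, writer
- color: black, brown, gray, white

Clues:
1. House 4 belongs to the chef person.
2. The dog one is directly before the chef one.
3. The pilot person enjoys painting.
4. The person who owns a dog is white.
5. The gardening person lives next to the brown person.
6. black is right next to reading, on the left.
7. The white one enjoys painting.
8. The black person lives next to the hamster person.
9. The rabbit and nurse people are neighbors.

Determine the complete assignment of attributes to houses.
Solution:

House | Pet | Hobby | Job | Color
---------------------------------
  1   | rabbit | gardening | writer | black
  2   | hamster | reading | nurse | brown
  3   | dog | painting | pilot | white
  4   | cat | cooking | chef | gray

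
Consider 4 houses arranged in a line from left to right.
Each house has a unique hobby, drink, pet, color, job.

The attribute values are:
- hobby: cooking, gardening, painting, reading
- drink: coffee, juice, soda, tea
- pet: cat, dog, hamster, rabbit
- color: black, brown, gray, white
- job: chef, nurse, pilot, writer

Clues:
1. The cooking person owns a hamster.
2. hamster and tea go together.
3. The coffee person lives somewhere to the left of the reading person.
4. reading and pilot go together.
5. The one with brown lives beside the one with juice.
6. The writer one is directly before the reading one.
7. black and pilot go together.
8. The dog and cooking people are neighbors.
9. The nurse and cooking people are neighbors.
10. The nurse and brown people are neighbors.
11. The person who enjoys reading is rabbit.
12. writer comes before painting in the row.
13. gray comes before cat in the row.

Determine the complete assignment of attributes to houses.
Solution:

House | Hobby | Drink | Pet | Color | Job
-----------------------------------------
  1   | gardening | coffee | dog | gray | nurse
  2   | cooking | tea | hamster | brown | writer
  3   | reading | juice | rabbit | black | pilot
  4   | painting | soda | cat | white | chef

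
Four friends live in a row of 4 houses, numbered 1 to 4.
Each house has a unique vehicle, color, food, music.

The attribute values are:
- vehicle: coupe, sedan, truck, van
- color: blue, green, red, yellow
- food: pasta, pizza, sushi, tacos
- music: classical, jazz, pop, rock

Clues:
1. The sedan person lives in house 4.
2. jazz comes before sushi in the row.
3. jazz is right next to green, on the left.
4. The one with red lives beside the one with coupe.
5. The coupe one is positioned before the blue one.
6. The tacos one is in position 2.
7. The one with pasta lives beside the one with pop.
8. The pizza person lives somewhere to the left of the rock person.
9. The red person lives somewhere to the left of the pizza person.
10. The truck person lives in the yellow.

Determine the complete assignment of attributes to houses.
Solution:

House | Vehicle | Color | Food | Music
--------------------------------------
  1   | van | red | pasta | jazz
  2   | coupe | green | tacos | pop
  3   | truck | yellow | pizza | classical
  4   | sedan | blue | sushi | rock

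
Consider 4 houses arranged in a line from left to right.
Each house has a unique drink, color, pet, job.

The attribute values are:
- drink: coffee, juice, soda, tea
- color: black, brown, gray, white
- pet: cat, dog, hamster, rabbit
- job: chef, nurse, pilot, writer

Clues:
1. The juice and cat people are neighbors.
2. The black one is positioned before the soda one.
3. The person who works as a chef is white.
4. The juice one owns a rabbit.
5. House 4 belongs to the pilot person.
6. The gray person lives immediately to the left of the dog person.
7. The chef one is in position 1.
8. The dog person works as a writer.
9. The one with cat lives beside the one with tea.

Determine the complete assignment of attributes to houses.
Solution:

House | Drink | Color | Pet | Job
---------------------------------
  1   | juice | white | rabbit | chef
  2   | coffee | gray | cat | nurse
  3   | tea | black | dog | writer
  4   | soda | brown | hamster | pilot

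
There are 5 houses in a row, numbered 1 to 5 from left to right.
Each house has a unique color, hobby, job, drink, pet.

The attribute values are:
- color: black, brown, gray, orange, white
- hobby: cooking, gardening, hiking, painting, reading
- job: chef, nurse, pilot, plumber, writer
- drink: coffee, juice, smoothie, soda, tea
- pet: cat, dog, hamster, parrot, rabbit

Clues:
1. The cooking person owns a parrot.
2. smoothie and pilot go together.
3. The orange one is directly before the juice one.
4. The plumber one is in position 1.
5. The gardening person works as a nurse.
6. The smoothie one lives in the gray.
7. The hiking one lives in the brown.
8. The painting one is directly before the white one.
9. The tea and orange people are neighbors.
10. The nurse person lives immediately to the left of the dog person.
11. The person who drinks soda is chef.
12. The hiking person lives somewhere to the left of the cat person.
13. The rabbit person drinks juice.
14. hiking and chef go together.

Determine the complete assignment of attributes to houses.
Solution:

House | Color | Hobby | Job | Drink | Pet
-----------------------------------------
  1   | black | cooking | plumber | tea | parrot
  2   | orange | painting | writer | coffee | hamster
  3   | white | gardening | nurse | juice | rabbit
  4   | brown | hiking | chef | soda | dog
  5   | gray | reading | pilot | smoothie | cat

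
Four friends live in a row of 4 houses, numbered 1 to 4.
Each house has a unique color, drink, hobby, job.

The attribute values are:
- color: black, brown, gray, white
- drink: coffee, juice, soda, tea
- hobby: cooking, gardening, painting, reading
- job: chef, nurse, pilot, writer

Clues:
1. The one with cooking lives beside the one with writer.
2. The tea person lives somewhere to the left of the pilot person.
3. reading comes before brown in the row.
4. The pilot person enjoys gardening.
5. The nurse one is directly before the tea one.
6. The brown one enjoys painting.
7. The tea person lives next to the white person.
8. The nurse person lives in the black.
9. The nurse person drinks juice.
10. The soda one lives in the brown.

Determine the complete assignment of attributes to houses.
Solution:

House | Color | Drink | Hobby | Job
-----------------------------------
  1   | black | juice | cooking | nurse
  2   | gray | tea | reading | writer
  3   | white | coffee | gardening | pilot
  4   | brown | soda | painting | chef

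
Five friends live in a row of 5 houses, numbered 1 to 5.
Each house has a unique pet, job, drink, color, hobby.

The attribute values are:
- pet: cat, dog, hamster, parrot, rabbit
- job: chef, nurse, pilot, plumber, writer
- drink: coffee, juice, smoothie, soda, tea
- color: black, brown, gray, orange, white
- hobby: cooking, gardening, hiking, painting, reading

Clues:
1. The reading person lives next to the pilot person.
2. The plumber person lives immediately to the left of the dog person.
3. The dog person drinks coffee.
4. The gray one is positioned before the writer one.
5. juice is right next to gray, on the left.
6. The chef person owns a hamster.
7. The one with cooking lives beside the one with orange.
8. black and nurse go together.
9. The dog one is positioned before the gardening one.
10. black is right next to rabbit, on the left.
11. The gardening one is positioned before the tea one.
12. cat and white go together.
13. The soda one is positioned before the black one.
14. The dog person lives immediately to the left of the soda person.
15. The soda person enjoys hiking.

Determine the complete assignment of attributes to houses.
Solution:

House | Pet | Job | Drink | Color | Hobby
-----------------------------------------
  1   | cat | plumber | juice | white | reading
  2   | dog | pilot | coffee | gray | cooking
  3   | hamster | chef | soda | orange | hiking
  4   | parrot | nurse | smoothie | black | gardening
  5   | rabbit | writer | tea | brown | painting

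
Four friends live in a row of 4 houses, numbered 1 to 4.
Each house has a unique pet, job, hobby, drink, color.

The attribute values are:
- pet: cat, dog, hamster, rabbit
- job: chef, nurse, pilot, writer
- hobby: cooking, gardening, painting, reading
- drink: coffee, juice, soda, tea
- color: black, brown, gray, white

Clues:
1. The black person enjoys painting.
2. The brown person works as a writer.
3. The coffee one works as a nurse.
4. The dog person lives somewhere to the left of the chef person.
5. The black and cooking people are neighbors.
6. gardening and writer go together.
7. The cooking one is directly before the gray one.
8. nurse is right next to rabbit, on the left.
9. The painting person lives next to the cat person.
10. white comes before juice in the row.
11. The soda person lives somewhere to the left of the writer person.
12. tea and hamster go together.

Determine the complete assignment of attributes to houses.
Solution:

House | Pet | Job | Hobby | Drink | Color
-----------------------------------------
  1   | dog | pilot | painting | soda | black
  2   | cat | nurse | cooking | coffee | white
  3   | rabbit | chef | reading | juice | gray
  4   | hamster | writer | gardening | tea | brown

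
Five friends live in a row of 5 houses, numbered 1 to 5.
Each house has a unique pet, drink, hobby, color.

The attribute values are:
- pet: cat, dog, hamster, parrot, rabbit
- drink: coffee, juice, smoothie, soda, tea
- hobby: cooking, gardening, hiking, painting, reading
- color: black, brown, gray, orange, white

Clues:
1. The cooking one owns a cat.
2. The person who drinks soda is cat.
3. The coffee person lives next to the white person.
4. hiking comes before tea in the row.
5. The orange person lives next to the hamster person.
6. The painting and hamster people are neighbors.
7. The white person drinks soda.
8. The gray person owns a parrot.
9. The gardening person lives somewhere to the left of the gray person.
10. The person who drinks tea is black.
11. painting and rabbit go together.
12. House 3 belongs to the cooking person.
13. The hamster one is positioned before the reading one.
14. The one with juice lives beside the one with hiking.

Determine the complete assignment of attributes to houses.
Solution:

House | Pet | Drink | Hobby | Color
-----------------------------------
  1   | rabbit | juice | painting | orange
  2   | hamster | coffee | hiking | brown
  3   | cat | soda | cooking | white
  4   | dog | tea | gardening | black
  5   | parrot | smoothie | reading | gray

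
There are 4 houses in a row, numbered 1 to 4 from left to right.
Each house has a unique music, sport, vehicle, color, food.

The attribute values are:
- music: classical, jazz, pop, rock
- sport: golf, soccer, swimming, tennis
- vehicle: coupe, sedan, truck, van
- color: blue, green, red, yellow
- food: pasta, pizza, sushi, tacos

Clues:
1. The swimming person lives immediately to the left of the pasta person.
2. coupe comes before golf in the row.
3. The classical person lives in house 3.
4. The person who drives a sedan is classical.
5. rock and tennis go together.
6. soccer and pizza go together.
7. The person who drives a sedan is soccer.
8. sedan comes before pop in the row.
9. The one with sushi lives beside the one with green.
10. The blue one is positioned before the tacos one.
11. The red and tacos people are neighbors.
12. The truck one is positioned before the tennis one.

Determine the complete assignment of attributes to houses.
Solution:

House | Music | Sport | Vehicle | Color | Food
----------------------------------------------
  1   | jazz | swimming | truck | blue | sushi
  2   | rock | tennis | coupe | green | pasta
  3   | classical | soccer | sedan | red | pizza
  4   | pop | golf | van | yellow | tacos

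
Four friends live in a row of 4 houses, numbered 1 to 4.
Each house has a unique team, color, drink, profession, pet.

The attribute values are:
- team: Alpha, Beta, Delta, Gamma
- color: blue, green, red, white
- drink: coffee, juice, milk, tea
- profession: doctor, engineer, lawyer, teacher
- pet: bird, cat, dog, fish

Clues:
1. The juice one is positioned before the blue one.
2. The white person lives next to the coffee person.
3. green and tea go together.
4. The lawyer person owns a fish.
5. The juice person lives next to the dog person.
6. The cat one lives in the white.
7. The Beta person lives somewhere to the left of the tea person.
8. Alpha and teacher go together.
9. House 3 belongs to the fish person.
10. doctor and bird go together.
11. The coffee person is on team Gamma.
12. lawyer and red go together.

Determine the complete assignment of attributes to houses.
Solution:

House | Team | Color | Drink | Profession | Pet
-----------------------------------------------
  1   | Alpha | white | juice | teacher | cat
  2   | Gamma | blue | coffee | engineer | dog
  3   | Beta | red | milk | lawyer | fish
  4   | Delta | green | tea | doctor | bird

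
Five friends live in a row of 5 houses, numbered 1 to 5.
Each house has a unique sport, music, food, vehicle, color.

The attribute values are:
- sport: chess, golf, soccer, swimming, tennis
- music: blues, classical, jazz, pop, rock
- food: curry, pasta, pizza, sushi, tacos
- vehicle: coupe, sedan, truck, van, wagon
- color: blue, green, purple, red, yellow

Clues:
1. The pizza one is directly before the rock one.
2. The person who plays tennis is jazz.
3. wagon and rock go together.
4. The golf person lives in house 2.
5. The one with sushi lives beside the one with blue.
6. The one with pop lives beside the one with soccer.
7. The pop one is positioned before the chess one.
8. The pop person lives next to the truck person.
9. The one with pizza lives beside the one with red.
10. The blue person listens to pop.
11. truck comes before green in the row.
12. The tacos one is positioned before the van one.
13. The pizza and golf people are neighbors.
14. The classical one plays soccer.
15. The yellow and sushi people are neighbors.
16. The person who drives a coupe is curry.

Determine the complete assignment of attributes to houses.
Solution:

House | Sport | Music | Food | Vehicle | Color
----------------------------------------------
  1   | tennis | jazz | pizza | sedan | yellow
  2   | golf | rock | sushi | wagon | red
  3   | swimming | pop | curry | coupe | blue
  4   | soccer | classical | tacos | truck | purple
  5   | chess | blues | pasta | van | green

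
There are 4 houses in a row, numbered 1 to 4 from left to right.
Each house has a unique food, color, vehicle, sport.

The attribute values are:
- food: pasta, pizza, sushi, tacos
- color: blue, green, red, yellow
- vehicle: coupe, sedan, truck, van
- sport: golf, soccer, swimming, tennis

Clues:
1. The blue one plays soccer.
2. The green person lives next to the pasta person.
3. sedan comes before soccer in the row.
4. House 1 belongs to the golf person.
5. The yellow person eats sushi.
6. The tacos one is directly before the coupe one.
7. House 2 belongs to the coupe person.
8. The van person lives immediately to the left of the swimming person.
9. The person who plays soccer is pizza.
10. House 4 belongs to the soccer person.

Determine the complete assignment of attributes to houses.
Solution:

House | Food | Color | Vehicle | Sport
--------------------------------------
  1   | tacos | green | van | golf
  2   | pasta | red | coupe | swimming
  3   | sushi | yellow | sedan | tennis
  4   | pizza | blue | truck | soccer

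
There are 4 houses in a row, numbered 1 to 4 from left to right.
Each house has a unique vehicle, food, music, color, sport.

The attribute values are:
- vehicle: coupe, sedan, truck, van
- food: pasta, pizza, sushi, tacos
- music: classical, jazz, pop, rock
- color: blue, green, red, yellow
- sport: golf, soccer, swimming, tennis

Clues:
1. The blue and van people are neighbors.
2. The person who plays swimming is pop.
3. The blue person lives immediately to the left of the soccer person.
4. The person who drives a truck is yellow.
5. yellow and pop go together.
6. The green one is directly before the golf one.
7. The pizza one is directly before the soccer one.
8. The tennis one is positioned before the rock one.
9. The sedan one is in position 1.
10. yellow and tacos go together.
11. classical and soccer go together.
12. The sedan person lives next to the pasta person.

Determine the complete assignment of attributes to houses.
Solution:

House | Vehicle | Food | Music | Color | Sport
----------------------------------------------
  1   | sedan | pizza | jazz | blue | tennis
  2   | van | pasta | classical | green | soccer
  3   | coupe | sushi | rock | red | golf
  4   | truck | tacos | pop | yellow | swimming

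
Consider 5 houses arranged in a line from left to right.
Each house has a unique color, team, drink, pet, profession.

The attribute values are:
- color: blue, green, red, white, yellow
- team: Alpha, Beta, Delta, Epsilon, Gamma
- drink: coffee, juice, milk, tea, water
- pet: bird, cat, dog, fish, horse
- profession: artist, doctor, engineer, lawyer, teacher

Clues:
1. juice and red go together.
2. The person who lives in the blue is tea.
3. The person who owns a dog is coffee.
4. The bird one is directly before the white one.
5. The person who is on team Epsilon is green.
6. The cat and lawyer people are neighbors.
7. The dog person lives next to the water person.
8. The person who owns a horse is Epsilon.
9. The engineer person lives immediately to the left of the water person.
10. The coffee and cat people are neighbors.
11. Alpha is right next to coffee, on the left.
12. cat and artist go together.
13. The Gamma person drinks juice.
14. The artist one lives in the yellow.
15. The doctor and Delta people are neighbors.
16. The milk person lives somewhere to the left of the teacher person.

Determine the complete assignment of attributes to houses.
Solution:

House | Color | Team | Drink | Pet | Profession
-----------------------------------------------
  1   | blue | Alpha | tea | bird | doctor
  2   | white | Delta | coffee | dog | engineer
  3   | yellow | Beta | water | cat | artist
  4   | green | Epsilon | milk | horse | lawyer
  5   | red | Gamma | juice | fish | teacher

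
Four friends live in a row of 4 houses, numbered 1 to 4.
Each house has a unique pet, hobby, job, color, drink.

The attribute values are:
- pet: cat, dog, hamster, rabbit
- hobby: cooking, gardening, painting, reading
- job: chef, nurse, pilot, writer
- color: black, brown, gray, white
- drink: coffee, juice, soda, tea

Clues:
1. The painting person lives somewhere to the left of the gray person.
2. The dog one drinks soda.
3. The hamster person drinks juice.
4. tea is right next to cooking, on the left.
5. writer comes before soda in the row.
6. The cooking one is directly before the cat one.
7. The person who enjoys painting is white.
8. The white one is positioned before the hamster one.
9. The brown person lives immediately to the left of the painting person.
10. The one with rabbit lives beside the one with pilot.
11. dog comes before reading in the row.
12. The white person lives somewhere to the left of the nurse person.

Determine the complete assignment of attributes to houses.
Solution:

House | Pet | Hobby | Job | Color | Drink
-----------------------------------------
  1   | rabbit | gardening | writer | black | tea
  2   | dog | cooking | pilot | brown | soda
  3   | cat | painting | chef | white | coffee
  4   | hamster | reading | nurse | gray | juice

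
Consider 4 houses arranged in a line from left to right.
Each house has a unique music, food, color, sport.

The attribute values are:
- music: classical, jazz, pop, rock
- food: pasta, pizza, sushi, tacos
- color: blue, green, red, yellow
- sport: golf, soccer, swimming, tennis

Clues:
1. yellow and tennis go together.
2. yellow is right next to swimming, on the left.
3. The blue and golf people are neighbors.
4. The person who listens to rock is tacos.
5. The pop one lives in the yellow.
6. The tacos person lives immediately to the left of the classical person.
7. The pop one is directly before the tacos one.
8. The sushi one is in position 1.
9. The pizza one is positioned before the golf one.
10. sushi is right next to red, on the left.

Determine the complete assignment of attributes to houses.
Solution:

House | Music | Food | Color | Sport
------------------------------------
  1   | pop | sushi | yellow | tennis
  2   | rock | tacos | red | swimming
  3   | classical | pizza | blue | soccer
  4   | jazz | pasta | green | golf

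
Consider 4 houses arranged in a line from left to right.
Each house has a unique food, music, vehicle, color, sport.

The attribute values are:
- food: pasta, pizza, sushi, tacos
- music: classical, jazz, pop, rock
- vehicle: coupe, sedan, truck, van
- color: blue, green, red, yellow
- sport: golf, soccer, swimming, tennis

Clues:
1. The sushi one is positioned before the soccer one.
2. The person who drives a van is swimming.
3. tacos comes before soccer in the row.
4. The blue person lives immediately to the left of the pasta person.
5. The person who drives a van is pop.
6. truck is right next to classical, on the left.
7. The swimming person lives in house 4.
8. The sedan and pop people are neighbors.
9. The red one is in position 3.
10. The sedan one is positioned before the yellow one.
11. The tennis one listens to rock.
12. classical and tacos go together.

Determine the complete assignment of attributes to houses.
Solution:

House | Food | Music | Vehicle | Color | Sport
----------------------------------------------
  1   | sushi | rock | truck | green | tennis
  2   | tacos | classical | coupe | blue | golf
  3   | pasta | jazz | sedan | red | soccer
  4   | pizza | pop | van | yellow | swimming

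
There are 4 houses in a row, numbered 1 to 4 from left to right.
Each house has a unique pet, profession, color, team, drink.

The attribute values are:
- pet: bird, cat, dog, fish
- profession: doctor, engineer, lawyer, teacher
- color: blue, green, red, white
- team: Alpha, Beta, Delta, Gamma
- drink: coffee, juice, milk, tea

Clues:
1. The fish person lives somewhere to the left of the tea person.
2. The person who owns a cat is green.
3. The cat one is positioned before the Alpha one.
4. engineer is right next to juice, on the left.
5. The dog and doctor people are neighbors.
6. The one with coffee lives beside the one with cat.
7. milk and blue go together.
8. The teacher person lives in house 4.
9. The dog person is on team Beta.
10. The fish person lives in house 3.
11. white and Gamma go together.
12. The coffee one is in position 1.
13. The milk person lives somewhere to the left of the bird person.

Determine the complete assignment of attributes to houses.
Solution:

House | Pet | Profession | Color | Team | Drink
-----------------------------------------------
  1   | dog | engineer | red | Beta | coffee
  2   | cat | doctor | green | Delta | juice
  3   | fish | lawyer | blue | Alpha | milk
  4   | bird | teacher | white | Gamma | tea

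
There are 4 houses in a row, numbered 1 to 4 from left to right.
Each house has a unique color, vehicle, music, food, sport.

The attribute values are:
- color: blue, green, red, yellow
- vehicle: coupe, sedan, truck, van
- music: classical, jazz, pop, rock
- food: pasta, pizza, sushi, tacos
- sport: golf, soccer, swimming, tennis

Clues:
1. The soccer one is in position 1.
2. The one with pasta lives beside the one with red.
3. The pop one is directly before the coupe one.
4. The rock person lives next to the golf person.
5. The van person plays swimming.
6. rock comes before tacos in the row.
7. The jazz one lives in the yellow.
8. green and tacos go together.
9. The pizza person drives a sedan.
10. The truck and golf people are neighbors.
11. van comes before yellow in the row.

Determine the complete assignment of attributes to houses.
Solution:

House | Color | Vehicle | Music | Food | Sport
----------------------------------------------
  1   | blue | truck | rock | pasta | soccer
  2   | red | sedan | classical | pizza | golf
  3   | green | van | pop | tacos | swimming
  4   | yellow | coupe | jazz | sushi | tennis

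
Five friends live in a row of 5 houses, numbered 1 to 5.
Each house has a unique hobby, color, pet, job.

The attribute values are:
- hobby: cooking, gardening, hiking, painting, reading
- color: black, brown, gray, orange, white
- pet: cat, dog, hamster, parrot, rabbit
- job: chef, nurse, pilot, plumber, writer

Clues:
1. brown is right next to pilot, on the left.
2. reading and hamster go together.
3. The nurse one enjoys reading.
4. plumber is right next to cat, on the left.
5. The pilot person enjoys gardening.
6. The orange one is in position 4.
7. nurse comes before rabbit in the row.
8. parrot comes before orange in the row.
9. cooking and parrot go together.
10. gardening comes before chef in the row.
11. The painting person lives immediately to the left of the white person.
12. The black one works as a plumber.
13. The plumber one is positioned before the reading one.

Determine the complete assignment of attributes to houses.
Solution:

House | Hobby | Color | Pet | Job
---------------------------------
  1   | cooking | black | parrot | plumber
  2   | painting | brown | cat | writer
  3   | gardening | white | dog | pilot
  4   | reading | orange | hamster | nurse
  5   | hiking | gray | rabbit | chef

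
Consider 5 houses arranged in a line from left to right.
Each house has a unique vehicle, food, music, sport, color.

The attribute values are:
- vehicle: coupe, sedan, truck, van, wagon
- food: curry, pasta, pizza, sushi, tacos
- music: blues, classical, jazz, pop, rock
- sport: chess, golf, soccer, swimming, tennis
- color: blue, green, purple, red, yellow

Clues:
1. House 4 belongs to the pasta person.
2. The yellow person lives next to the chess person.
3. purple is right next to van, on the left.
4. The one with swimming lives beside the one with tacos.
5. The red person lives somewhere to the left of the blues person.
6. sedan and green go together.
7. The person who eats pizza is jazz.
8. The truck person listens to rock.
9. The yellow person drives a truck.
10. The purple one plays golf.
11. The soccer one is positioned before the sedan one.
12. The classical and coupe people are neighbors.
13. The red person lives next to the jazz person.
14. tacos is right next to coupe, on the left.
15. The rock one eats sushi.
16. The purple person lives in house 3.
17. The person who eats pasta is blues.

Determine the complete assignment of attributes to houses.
Solution:

House | Vehicle | Food | Music | Sport | Color
----------------------------------------------
  1   | truck | sushi | rock | swimming | yellow
  2   | wagon | tacos | classical | chess | red
  3   | coupe | pizza | jazz | golf | purple
  4   | van | pasta | blues | soccer | blue
  5   | sedan | curry | pop | tennis | green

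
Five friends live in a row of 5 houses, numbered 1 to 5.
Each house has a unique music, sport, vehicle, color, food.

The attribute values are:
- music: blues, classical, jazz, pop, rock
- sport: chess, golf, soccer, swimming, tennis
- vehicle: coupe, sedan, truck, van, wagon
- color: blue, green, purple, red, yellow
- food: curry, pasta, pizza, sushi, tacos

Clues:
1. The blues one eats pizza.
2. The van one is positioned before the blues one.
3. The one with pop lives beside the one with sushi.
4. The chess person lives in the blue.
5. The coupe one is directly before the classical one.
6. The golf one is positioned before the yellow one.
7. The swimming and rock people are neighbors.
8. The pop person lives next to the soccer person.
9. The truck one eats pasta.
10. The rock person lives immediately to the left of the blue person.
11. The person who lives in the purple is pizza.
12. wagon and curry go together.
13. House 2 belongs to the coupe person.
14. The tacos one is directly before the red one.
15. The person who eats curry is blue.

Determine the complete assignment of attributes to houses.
Solution:

House | Music | Sport | Vehicle | Color | Food
----------------------------------------------
  1   | pop | swimming | van | green | tacos
  2   | rock | soccer | coupe | red | sushi
  3   | classical | chess | wagon | blue | curry
  4   | blues | golf | sedan | purple | pizza
  5   | jazz | tennis | truck | yellow | pasta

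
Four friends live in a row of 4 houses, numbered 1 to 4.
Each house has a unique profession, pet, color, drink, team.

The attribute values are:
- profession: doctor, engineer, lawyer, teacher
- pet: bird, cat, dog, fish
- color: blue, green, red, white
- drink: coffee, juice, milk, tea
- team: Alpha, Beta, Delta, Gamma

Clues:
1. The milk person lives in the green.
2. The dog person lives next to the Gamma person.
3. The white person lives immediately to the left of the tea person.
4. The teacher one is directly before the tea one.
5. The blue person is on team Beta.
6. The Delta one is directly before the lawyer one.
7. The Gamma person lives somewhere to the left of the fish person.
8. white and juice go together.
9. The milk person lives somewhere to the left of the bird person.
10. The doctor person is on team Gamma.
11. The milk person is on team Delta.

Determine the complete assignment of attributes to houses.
Solution:

House | Profession | Pet | Color | Drink | Team
-----------------------------------------------
  1   | teacher | dog | white | juice | Alpha
  2   | doctor | cat | red | tea | Gamma
  3   | engineer | fish | green | milk | Delta
  4   | lawyer | bird | blue | coffee | Beta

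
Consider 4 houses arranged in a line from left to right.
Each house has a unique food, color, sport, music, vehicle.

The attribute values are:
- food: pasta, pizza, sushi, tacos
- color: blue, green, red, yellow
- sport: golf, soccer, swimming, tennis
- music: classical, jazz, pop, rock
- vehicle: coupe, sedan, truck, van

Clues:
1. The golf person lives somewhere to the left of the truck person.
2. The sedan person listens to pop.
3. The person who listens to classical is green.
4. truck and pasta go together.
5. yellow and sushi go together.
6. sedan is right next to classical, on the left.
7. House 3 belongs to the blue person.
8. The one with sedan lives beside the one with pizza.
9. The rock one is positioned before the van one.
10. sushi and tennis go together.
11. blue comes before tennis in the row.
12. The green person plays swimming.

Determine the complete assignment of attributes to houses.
Solution:

House | Food | Color | Sport | Music | Vehicle
----------------------------------------------
  1   | tacos | red | golf | pop | sedan
  2   | pizza | green | swimming | classical | coupe
  3   | pasta | blue | soccer | rock | truck
  4   | sushi | yellow | tennis | jazz | van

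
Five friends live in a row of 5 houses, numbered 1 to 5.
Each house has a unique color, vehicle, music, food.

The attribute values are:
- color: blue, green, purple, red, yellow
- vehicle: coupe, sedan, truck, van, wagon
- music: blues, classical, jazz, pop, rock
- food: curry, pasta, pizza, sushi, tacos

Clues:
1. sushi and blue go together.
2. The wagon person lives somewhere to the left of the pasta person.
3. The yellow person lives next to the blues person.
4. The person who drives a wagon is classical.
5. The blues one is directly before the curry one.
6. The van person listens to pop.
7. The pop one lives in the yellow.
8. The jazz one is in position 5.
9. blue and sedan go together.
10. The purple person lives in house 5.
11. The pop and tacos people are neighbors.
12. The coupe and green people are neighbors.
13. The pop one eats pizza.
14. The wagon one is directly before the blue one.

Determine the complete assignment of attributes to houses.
Solution:

House | Color | Vehicle | Music | Food
--------------------------------------
  1   | yellow | van | pop | pizza
  2   | red | coupe | blues | tacos
  3   | green | wagon | classical | curry
  4   | blue | sedan | rock | sushi
  5   | purple | truck | jazz | pasta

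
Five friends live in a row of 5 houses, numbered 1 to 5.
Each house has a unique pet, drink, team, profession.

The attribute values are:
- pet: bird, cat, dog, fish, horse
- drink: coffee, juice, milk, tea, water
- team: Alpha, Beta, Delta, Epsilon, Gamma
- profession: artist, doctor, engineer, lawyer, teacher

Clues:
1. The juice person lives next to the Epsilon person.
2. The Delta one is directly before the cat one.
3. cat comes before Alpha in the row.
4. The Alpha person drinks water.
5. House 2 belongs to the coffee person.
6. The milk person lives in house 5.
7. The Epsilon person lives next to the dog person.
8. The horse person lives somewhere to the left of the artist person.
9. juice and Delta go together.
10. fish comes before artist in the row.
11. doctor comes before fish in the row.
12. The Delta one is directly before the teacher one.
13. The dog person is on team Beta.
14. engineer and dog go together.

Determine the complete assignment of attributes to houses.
Solution:

House | Pet | Drink | Team | Profession
---------------------------------------
  1   | horse | juice | Delta | doctor
  2   | cat | coffee | Epsilon | teacher
  3   | dog | tea | Beta | engineer
  4   | fish | water | Alpha | lawyer
  5   | bird | milk | Gamma | artist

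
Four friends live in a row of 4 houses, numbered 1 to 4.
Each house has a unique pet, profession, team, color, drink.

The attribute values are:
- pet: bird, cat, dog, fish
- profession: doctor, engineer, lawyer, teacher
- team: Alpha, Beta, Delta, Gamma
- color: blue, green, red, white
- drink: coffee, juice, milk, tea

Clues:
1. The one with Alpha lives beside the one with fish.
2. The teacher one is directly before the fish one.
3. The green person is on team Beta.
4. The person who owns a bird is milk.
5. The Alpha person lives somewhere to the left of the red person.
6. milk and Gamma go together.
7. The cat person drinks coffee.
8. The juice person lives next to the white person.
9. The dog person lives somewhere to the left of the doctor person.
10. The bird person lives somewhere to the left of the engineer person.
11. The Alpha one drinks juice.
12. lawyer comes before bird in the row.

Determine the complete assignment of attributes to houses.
Solution:

House | Pet | Profession | Team | Color | Drink
-----------------------------------------------
  1   | dog | teacher | Alpha | blue | juice
  2   | fish | lawyer | Delta | white | tea
  3   | bird | doctor | Gamma | red | milk
  4   | cat | engineer | Beta | green | coffee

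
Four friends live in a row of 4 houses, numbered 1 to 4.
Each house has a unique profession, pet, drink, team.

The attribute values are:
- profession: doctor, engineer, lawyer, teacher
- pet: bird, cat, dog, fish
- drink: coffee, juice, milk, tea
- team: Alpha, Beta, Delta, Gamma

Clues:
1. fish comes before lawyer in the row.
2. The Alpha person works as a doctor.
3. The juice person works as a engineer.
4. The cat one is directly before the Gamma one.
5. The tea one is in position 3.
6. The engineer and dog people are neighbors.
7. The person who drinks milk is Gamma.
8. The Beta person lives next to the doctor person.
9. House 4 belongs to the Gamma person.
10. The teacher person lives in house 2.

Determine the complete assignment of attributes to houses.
Solution:

House | Profession | Pet | Drink | Team
---------------------------------------
  1   | engineer | fish | juice | Delta
  2   | teacher | dog | coffee | Beta
  3   | doctor | cat | tea | Alpha
  4   | lawyer | bird | milk | Gamma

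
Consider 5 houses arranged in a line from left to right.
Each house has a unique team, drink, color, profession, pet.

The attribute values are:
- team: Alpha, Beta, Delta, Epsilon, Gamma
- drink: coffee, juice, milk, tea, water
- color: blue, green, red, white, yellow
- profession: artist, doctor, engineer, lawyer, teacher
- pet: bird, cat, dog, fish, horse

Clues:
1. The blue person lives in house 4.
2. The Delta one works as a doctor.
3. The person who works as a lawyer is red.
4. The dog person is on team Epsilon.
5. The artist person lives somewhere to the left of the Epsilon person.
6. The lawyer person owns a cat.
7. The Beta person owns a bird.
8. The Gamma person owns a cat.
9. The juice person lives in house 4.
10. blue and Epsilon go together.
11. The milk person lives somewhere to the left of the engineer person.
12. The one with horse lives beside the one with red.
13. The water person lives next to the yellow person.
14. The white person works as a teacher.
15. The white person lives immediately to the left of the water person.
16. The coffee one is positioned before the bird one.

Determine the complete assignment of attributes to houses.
Solution:

House | Team | Drink | Color | Profession | Pet
-----------------------------------------------
  1   | Alpha | coffee | white | teacher | horse
  2   | Gamma | water | red | lawyer | cat
  3   | Beta | milk | yellow | artist | bird
  4   | Epsilon | juice | blue | engineer | dog
  5   | Delta | tea | green | doctor | fish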